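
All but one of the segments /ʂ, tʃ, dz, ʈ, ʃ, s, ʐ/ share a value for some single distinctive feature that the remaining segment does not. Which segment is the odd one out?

ʈ

/dz, ʐ, ʃ, tʃ, s, ʂ/ are all [+strident], but /ʈ/ (voiceless retroflex stop) is [-strident]. No other single segment can be removed to leave a set sharing one feature value that the removed segment lacks, so /ʈ/ is the odd one out.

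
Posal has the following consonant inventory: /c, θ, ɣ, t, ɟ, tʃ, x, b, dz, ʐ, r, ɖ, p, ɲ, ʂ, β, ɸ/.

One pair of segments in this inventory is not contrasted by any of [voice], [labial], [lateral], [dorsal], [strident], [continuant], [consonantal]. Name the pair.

ɲ, ɟ

Both /ɲ/ and /ɟ/ are [+voice], [−labial], [−lateral], [+dorsal], [−strident], [−continuant], [+consonantal]. Since the list omits [sonorant] and [nasal] — which do distinguish the palatal nasal from the voiced palatal stop — this pair collapses; all other pairs remain distinct.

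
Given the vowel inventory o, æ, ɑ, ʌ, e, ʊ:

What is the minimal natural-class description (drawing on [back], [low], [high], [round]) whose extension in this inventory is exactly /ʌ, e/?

[−low, −round]

The class [−low], [−round] has exactly /ʌ, e/ as its extension in this inventory. No smaller conjunction from the listed features achieves this: [−round] alone would also admit /æ, ɑ/; [−low] alone would also admit /o, ʊ/; and checking the remaining single features turns up none with this extension.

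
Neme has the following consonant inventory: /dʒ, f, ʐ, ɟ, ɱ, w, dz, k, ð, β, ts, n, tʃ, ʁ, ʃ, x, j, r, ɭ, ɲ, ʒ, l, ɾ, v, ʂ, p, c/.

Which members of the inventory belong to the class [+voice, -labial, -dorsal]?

Eliminate segments failing any feature: /f, k, ts, tʃ, ʃ, x, ʂ, p, c/ are [-voice]; /ɟ, ʁ, j, ɲ/ are [+dorsal]; /ɱ, w, β, v/ are [+labial]. The remaining /dʒ, ʐ, dz, ð, n, r, ɭ, ʒ, l, ɾ/ satisfy [+voice], [-labial], [-dorsal].

dʒ, ʐ, dz, ð, n, r, ɭ, ʒ, l, ɾ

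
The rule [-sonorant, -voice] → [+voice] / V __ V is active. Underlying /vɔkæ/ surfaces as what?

The only segment in the rule's environment that also matches [-sonorant, -voice] is /k/. Applying [+voice] turns the voiceless velar stop into /ɡ/ (voiced velar stop), giving [vɔɡæ].

[vɔɡæ]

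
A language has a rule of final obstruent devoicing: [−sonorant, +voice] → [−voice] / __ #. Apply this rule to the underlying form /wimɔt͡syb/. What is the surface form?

[wimɔt͡syp]

/b/ satisfies [−sonorant, +voice] and sits in __ #. The [−voice] counterpart of the voiced bilabial stop is /p/. Other segments in /wimɔt͡syb/ either fail the structural description or are not in the environment, so the surface form is [wimɔt͡syp].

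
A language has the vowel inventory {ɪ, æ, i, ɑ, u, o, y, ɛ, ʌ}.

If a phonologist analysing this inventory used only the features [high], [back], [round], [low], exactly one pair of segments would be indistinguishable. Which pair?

ɪ, i

/ɪ/ (high front unrounded lax vowel) and /i/ (high front unrounded tense vowel) are both [+high], [-back], [-round], [-low], so none of the listed features separates them. (They do differ in [tense], which is not among the given features.) Every other pair in the inventory differs on at least one listed feature.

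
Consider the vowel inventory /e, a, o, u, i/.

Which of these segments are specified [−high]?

e, a, o

The [−high] segments here are /e, a, o/; the remaining /u, i/ are [+high].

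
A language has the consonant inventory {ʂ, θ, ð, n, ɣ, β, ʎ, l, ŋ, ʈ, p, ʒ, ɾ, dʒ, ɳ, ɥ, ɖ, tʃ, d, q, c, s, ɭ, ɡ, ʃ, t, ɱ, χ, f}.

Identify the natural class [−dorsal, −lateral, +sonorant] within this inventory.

Checking each segment against [−dorsal], [−lateral], [+sonorant]: /n/ (alveolar nasal), /ɾ/ (alveolar tap), /ɳ/ (retroflex nasal), /ɱ/ (labiodental nasal) satisfy every feature; every other segment in the inventory fails at least one.

n, ɾ, ɳ, ɱ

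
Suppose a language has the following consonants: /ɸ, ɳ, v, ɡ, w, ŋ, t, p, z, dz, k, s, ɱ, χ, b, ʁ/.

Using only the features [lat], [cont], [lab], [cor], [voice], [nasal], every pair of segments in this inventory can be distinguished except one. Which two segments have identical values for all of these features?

w, v

On the given features, /w/ and /v/ have an identical profile: [-lateral], [+continuant], [+labial], [-coronal], [+voice], [-nasal]. No other two segments in the inventory coincide on all 6 features. (They do differ in [sonorant], [round] and [dorsal], which are not among the given features.)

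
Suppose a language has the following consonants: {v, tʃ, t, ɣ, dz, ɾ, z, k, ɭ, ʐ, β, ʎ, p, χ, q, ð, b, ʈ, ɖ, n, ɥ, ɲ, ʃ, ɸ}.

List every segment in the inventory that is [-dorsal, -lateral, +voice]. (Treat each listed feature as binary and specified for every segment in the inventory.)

Eliminate segments failing any feature: /tʃ, t, p, ʈ, ʃ, ɸ/ are [-voice]; /ɣ, k, ʎ, χ, q, ɥ, ɲ/ are [+dorsal]; /ɭ/ is [+lateral]. The remaining /v, dz, ɾ, z, ʐ, β, ð, b, ɖ, n/ satisfy [-dorsal], [-lateral], [+voice].

v, dz, ɾ, z, ʐ, β, ð, b, ɖ, n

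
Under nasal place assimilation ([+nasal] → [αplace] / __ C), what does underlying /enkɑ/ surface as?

[eŋkɑ]

The only nasal preceding a consonant is /n/ before /k/. /k/ is [+dorsal], so /n/ → /ŋ/, giving [eŋkɑ].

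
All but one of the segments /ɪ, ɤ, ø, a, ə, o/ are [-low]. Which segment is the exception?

Every segment except /a/ is [-low]. /a/ (low unrounded vowel) is [+low], so it is the exception.

a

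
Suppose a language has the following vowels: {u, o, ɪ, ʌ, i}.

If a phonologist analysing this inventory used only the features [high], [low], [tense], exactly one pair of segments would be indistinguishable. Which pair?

Both /i/ and /u/ are [+high], [-low], [+tense]. Since the list omits [labial], [round] and [back] — which do distinguish the high front unrounded tense vowel from the high back rounded tense vowel — this pair collapses; all other pairs remain distinct.

i, u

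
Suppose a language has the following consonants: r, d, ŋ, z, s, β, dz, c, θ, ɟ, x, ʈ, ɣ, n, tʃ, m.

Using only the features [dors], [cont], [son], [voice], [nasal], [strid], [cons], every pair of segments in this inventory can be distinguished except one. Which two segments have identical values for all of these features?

/m/ (bilabial nasal) and /n/ (alveolar nasal) are both [-dorsal], [-continuant], [+sonorant], [+voice], [+nasal], [-strident], [+consonantal], so none of the listed features separates them. (They do differ in [labial] and [coronal], which are not among the given features.) Every other pair in the inventory differs on at least one listed feature.

m, n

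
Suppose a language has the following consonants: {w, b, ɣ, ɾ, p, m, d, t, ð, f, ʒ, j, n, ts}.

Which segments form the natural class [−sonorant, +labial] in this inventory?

b, p, f

Checking each segment against [−sonorant], [+labial]: /b/ (voiced bilabial stop), /p/ (voiceless bilabial stop), /f/ (voiceless labiodental fricative) satisfy every feature; every other segment in the inventory fails at least one.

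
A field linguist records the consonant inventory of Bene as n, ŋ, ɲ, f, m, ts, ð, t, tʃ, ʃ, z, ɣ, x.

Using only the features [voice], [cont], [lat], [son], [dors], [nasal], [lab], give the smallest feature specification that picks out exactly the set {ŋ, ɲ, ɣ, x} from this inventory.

Every target segment is [+dorsal] and no other inventory member is, so one feature is enough.

[+dors]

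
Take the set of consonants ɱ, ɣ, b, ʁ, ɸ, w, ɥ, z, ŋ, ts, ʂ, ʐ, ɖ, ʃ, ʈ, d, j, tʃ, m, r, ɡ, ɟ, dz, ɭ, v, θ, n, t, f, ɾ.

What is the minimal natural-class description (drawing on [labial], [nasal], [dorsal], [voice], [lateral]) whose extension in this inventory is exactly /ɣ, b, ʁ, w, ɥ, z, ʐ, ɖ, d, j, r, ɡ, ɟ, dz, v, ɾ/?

The class [+voice], [−nasal], [−lateral] has exactly /ɣ, b, ʁ, w, ɥ, z, ʐ, ɖ, d, j, r, ɡ, ɟ, dz, v, ɾ/ as its extension in this inventory. No smaller conjunction from the listed features achieves this: [−nasal, −lateral] alone would also admit /ɸ, ts, ʂ, ʃ, …/; [+voice, −lateral] alone would also admit /ɱ, ŋ, m, n/; [+voice, −nasal] alone would also admit /ɭ/; and checking the remaining two-feature bundles turns up none with this extension.

[+voice, −nasal, −lateral]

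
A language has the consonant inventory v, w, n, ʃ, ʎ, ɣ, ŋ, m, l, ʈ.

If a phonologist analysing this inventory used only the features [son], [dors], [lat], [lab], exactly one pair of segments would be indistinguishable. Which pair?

/ʃ/ (voiceless postalveolar fricative) and /ʈ/ (voiceless retroflex stop) are both [-sonorant], [-dorsal], [-lateral], [-labial], so none of the listed features separates them. (They do differ in [continuant], [strident] and [distributed], which are not among the given features.) Every other pair in the inventory differs on at least one listed feature.

ʃ, ʈ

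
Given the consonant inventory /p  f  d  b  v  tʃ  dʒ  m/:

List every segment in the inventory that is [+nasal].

m

The [+nasal] segments here are /m/; the remaining /p, f, d, b, v, tʃ, dʒ/ are [-nasal].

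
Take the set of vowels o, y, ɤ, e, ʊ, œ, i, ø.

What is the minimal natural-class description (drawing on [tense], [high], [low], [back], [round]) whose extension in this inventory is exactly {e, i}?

[−back, −round]

The class [−back], [−round] has exactly /e, i/ as its extension in this inventory. No smaller conjunction from the listed features achieves this: [−round] alone would also admit /ɤ/; [−back] alone would also admit /y, œ, ø/; and checking the remaining single features turns up none with this extension.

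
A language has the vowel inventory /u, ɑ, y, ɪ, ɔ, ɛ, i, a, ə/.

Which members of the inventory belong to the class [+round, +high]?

u, y

First, the [+round] segments are /u, y, ɔ/.
Then [+high] leaves /u, y/.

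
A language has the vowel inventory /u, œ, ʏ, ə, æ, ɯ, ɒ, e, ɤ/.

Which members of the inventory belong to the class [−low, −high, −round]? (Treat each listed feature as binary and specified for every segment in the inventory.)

ə, e, ɤ

Eliminate segments failing any feature: /u, ʏ, ɯ/ are [+high]; /œ/ is [+round]; /æ, ɒ/ are [+low]. The remaining /ə, e, ɤ/ satisfy [−low], [−high], [−round].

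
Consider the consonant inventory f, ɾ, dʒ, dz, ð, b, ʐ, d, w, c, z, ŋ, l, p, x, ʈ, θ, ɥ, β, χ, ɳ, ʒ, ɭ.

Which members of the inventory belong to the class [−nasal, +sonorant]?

ɾ, w, l, ɥ, ɭ

Eliminate segments failing any feature: /f, dʒ, dz, ð, b, ʐ, d, c, z, p, x, ʈ, θ, β, χ, ʒ/ are [−sonorant]; /ŋ, ɳ/ are [+nasal]. The remaining /ɾ, w, l, ɥ, ɭ/ satisfy [−nasal], [+sonorant].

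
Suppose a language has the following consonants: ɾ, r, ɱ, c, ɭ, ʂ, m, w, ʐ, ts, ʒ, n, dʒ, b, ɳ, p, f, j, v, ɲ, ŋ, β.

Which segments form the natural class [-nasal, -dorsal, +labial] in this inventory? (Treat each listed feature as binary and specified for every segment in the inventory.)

b, p, f, v, β

Eliminate segments failing any feature: /ɾ, r, ɭ, ʂ, ʐ, ts, ʒ, dʒ/ are [-labial]; /ɱ, m, n, ɳ, ɲ, ŋ/ are [+nasal]; /c, w, j/ are [+dorsal]. The remaining /b, p, f, v, β/ satisfy [-nasal], [-dorsal], [+labial].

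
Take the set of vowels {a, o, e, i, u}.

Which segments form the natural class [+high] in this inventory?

i, u

The [+high] segments here are /i, u/; the remaining /a, o, e/ are [−high].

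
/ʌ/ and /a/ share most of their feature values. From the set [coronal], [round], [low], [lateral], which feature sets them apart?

/ʌ/ is the mid back unrounded lax vowel and /a/ is the low unrounded vowel. Both are [-coronal], [-round], [-lateral]. /ʌ/ is [-low] while /a/ is [+low], so the distinguishing feature is [low].

[low]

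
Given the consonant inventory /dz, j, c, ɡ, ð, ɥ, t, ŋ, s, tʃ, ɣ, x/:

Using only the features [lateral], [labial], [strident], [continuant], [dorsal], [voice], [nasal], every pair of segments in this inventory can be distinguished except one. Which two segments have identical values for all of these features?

ɣ, j

/ɣ/ (voiced velar fricative) and /j/ (palatal glide) are both [−lateral], [−labial], [−strident], [+continuant], [+dorsal], [+voice], [−nasal], so none of the listed features separates them. (They do differ in [sonorant] and [back], which are not among the given features.) Every other pair in the inventory differs on at least one listed feature.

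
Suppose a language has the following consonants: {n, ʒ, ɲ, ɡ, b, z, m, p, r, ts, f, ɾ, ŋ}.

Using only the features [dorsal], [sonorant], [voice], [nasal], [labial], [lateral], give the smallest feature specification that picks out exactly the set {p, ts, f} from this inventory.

The target set is precisely the extension of [−voice] in this inventory.

[−voice]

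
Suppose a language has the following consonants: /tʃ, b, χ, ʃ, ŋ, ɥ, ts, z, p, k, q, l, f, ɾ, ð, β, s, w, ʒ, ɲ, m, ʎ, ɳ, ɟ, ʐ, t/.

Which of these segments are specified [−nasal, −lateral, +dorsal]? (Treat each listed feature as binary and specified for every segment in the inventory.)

Checking each segment against [−nasal], [−lateral], [+dorsal]: /χ/ (voiceless uvular fricative), /ɥ/ (labial-palatal glide), /k/ (voiceless velar stop), /q/ (voiceless uvular stop), /w/ (labial-velar glide), /ɟ/ (voiced palatal stop) satisfy every feature; every other segment in the inventory fails at least one.

χ, ɥ, k, q, w, ɟ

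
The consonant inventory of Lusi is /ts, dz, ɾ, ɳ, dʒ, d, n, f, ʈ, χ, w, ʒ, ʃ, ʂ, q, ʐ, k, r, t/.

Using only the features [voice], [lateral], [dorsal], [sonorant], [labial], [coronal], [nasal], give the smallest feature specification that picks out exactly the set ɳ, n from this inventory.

/ɳ, n/ are exactly the [+nasal] segments in the inventory, so a single feature suffices.

[+nasal]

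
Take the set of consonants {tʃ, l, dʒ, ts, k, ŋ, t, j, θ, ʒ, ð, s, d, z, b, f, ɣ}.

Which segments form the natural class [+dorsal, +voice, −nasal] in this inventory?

j, ɣ

Among the inventory, the [+dorsal] segments are /k, ŋ, j, ɣ/.
Of those, [+voice] gives /ŋ, j, ɣ/.
Intersecting with [−nasal] leaves /j, ɣ/.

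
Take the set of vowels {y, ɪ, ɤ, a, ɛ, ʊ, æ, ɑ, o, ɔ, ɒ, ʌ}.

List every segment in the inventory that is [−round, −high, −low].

ɤ, ɛ, ʌ

Eliminate segments failing any feature: /y, ʊ, o, ɔ, ɒ/ are [+round]; /ɪ/ is [+high]; /a, æ, ɑ/ are [+low]. The remaining /ɤ, ɛ, ʌ/ satisfy [−round], [−high], [−low].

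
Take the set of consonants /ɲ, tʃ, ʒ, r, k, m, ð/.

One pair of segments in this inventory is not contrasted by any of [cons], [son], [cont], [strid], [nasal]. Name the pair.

Both /ɲ/ and /m/ are [+consonantal], [+sonorant], [-continuant], [-strident], [+nasal]. Since the list omits [labial] and [dorsal] — which do distinguish the palatal nasal from the bilabial nasal — this pair collapses; all other pairs remain distinct.

ɲ, m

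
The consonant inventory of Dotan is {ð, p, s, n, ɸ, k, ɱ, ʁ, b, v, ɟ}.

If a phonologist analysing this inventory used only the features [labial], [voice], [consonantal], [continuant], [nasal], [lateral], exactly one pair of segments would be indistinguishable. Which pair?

/ð/ (voiced dental fricative) and /ʁ/ (voiced uvular fricative) are both [−labial], [+voice], [+consonantal], [+continuant], [−nasal], [−lateral], so none of the listed features separates them. (They do differ in [coronal] and [dorsal], which are not among the given features.) Every other pair in the inventory differs on at least one listed feature.

ð, ʁ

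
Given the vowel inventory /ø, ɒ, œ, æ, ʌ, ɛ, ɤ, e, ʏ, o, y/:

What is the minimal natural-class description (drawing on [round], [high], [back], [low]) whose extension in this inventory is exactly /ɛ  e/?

Every target segment is [-low], [-back], [-round]; each remaining inventory member fails at least one of these. Each conjunct is needed — [-back, -round] alone would also admit /æ/; [-low, -round] alone would also admit /ʌ, ɤ/; [-low, -back] alone would also admit /ø, œ, ʏ, y/ — and no other combination of two listed features has exactly this extension, so three is the minimum.

[-low, -back, -round]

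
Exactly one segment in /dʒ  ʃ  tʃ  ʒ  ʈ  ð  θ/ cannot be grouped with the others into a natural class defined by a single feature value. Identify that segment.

ʈ

[distributed] groups all but one: /ʒ, dʒ, θ, ð, ʃ, tʃ/ share [+distributed] while /ʈ/ (voiceless retroflex stop) alone is [−distributed]. Removing any other segment would not leave a single-feature class that excludes it.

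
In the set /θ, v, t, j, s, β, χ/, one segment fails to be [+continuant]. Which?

t

/v, θ, β, s, χ, j/ are all [+continuant]; /t/ (voiceless alveolar stop) is [−continuant].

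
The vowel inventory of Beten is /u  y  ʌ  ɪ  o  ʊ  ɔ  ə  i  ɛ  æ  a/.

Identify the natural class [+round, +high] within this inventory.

u, y, ʊ

Among the inventory, the [+round] segments are /u, y, o, ʊ, ɔ/.
Then [+high] leaves /u, y, ʊ/.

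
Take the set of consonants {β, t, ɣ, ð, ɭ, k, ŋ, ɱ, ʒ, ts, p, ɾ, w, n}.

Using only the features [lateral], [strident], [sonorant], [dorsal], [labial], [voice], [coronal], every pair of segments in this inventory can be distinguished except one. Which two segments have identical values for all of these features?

Both /n/ and /ɾ/ are [-lateral], [-strident], [+sonorant], [-dorsal], [-labial], [+voice], [+coronal]. Since the list omits [nasal] — which does distinguish the alveolar nasal from the alveolar tap — this pair collapses; all other pairs remain distinct.

n, ɾ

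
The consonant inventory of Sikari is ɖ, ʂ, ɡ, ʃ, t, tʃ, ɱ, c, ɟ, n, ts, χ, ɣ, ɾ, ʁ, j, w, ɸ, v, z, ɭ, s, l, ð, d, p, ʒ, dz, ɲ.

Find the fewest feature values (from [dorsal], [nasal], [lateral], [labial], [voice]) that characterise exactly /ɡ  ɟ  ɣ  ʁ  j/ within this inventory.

Every target segment is [+voice], [−nasal], [−labial], [+dorsal]; each remaining inventory member fails at least one of these. Each conjunct is needed — [−nasal, −labial, +dorsal] alone would also admit /c, χ/; [+voice, −labial, +dorsal] alone would also admit /ɲ/; [+voice, −nasal, +dorsal] alone would also admit /w/; [+voice, −nasal, −labial] alone would also admit /ɖ, ɾ, z, ɭ, …/ — and no other combination of three listed features has exactly this extension, so four is the minimum.

[+voice, −nasal, −labial, +dorsal]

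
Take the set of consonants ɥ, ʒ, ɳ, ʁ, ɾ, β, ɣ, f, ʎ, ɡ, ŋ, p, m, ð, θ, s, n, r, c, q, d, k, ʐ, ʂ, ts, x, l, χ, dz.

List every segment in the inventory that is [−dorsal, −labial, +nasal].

Among the inventory, the [−dorsal] segments are /ʒ, ɳ, ɾ, β, f, p, m, ð, θ, s, n, r, d, ʐ, ʂ, ts, l, dz/.
Then [−labial] gives /ʒ, ɳ, ɾ, ð, θ, s, n, r, d, ʐ, ʂ, ts, l, dz/.
Intersecting with [+nasal] leaves /ɳ, n/.

ɳ, n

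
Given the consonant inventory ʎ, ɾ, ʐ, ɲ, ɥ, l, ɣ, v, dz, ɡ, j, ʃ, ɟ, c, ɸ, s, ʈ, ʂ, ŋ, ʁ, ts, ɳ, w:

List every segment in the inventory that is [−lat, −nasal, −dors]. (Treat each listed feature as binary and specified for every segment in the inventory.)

ɾ, ʐ, v, dz, ʃ, ɸ, s, ʈ, ʂ, ts

Eliminate segments failing any feature: /ʎ, l/ are [+lateral]; /ɲ, ŋ, ɳ/ are [+nasal]; /ɥ, ɣ, ɡ, j, ɟ, c, ʁ, w/ are [+dorsal]. The remaining /ɾ, ʐ, v, dz, ʃ, ɸ, s, ʈ, ʂ, ts/ satisfy [−lateral], [−nasal], [−dorsal].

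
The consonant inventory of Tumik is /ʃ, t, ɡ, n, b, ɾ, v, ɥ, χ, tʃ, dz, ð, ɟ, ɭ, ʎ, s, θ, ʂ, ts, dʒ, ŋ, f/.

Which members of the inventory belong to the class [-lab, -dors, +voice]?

Eliminate segments failing any feature: /ʃ, t, tʃ, s, θ, ʂ, ts/ are [-voice]; /ɡ, χ, ɟ, ʎ, ŋ/ are [+dorsal]; /b, v, ɥ, f/ are [+labial]. The remaining /n, ɾ, dz, ð, ɭ, dʒ/ satisfy [-labial], [-dorsal], [+voice].

n, ɾ, dz, ð, ɭ, dʒ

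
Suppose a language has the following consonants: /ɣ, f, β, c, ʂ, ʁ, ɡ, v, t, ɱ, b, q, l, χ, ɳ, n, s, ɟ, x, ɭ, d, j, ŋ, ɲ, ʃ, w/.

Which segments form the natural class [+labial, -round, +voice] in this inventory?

The [+labial] segments are /f, β, v, ɱ, b, w/.
Within that set, [-round] gives /f, β, v, ɱ, b/.
Within that set, [+voice] leaves /β, v, ɱ, b/.

β, v, ɱ, b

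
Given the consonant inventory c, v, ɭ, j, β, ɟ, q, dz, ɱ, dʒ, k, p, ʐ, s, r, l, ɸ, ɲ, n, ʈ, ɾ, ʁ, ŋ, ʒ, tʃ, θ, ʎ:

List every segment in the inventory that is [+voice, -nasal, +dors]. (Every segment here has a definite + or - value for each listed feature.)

First, the [+voice] segments are /v, ɭ, j, β, ɟ, dz, ɱ, dʒ, ʐ, r, l, ɲ, n, ɾ, ʁ, ŋ, ʒ, ʎ/.
Within that set, [-nasal] gives /v, ɭ, j, β, ɟ, dz, dʒ, ʐ, r, l, ɾ, ʁ, ʒ, ʎ/.
Then [+dorsal] leaves /j, ɟ, ʁ, ʎ/.

j, ɟ, ʁ, ʎ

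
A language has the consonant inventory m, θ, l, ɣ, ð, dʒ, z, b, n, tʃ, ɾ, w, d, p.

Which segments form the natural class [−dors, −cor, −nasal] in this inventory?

b, p

Eliminate segments failing any feature: /m/ is [+nasal]; /θ, l, ð, dʒ, z, n, tʃ, ɾ, d/ are [+coronal]; /ɣ, w/ are [+dorsal]. The remaining /b, p/ satisfy [−dorsal], [−coronal], [−nasal].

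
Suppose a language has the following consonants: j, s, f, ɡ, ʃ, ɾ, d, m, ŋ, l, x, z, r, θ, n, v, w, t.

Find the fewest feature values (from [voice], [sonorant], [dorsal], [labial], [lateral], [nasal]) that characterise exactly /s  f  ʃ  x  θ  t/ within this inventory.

/s, f, ʃ, x, θ, t/ are exactly the [-voice] segments in the inventory, so a single feature suffices.

[-voice]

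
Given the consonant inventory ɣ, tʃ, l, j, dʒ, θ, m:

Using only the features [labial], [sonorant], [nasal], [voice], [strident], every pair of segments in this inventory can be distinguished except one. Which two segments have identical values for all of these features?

l, j

/l/ (alveolar lateral approximant) and /j/ (palatal glide) are both [-labial], [+sonorant], [-nasal], [+voice], [-strident], so none of the listed features separates them. (They do differ in [lateral] and [dorsal], which are not among the given features.) Every other pair in the inventory differs on at least one listed feature.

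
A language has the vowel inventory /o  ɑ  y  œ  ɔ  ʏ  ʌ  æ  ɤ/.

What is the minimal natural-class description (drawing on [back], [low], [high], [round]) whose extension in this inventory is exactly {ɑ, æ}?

/ɑ, æ/ are exactly the [+low] segments in the inventory, so a single feature suffices.

[+low]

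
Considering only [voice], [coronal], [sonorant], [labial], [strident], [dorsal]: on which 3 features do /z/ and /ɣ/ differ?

The two segments share [+voice], [−sonorant], [−labial]. The only features from the list on which they differ: /z/ is [+strident] while /ɣ/ is [−strident]; /z/ is [+coronal] while /ɣ/ is [−coronal]; /z/ is [−dorsal] while /ɣ/ is [+dorsal].

[strident], [coronal], [dorsal]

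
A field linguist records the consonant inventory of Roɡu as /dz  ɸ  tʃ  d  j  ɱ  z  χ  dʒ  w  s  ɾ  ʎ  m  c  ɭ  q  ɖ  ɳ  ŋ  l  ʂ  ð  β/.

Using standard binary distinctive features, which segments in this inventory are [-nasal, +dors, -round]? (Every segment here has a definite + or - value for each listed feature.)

Checking each segment against [-nasal], [+dorsal], [-round]: /j/ (palatal glide), /χ/ (voiceless uvular fricative), /ʎ/ (palatal lateral approximant), /c/ (voiceless palatal stop), /q/ (voiceless uvular stop) satisfy every feature; every other segment in the inventory fails at least one.

j, χ, ʎ, c, q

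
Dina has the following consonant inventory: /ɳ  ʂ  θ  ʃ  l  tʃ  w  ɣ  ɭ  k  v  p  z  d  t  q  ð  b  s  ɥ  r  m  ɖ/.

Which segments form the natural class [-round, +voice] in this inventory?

ɳ, l, ɣ, ɭ, v, z, d, ð, b, r, m, ɖ

Checking each segment against [-round], [+voice]: /ɳ/ (retroflex nasal), /l/ (alveolar lateral approximant), /ɣ/ (voiced velar fricative), /ɭ/ (retroflex lateral approximant), /v/ (voiced labiodental fricative), /z/ (voiced alveolar fricative), among others, satisfy every feature; every other segment in the inventory fails at least one.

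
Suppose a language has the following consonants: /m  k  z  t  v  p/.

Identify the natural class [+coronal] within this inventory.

z, t

The feature [coronal] marks segments articulated with the tongue front (tip or blade). In this inventory /z, t/ have that property, so they are [+coronal]; /m, k, v, p/ are [−coronal].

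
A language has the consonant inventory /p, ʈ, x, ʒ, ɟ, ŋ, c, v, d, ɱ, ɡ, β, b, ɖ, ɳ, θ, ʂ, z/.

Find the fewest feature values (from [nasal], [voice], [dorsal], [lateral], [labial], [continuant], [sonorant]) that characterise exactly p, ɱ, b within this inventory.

/p, ɱ, b/ are all [-continuant], [+labial], and no other segment in the inventory matches both values. Dropping any one of them over-generates: [+labial] alone would also admit /v, β/; [-continuant] alone would also admit /ʈ, ɟ, ŋ, c, …/. No other single listed feature picks out exactly this set either, so fewer than two features will not do.

[-continuant, +labial]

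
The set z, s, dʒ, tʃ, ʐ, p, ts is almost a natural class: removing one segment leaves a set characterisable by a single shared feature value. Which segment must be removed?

/z, ts, dʒ, ʐ, tʃ, s/ are all [+strident], but /p/ (voiceless bilabial stop) is [−strident]. No other single segment can be removed to leave a set sharing one feature value that the removed segment lacks, so /p/ is the odd one out.

p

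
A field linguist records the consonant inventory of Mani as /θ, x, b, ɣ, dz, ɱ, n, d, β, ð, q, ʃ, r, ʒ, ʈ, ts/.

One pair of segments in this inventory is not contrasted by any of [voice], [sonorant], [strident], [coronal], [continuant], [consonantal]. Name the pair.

β, ɣ

Both /β/ and /ɣ/ are [+voice], [−sonorant], [−strident], [−coronal], [+continuant], [+consonantal]. Since the list omits [labial] and [dorsal] — which do distinguish the voiced bilabial fricative from the voiced velar fricative — this pair collapses; all other pairs remain distinct.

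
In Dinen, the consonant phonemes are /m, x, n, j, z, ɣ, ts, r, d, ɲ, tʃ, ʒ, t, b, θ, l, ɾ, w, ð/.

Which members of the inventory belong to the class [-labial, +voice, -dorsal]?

Eliminate segments failing any feature: /m, b, w/ are [+labial]; /x, ts, tʃ, t, θ/ are [-voice]; /j, ɣ, ɲ/ are [+dorsal]. The remaining /n, z, r, d, ʒ, l, ɾ, ð/ satisfy [-labial], [+voice], [-dorsal].

n, z, r, d, ʒ, l, ɾ, ð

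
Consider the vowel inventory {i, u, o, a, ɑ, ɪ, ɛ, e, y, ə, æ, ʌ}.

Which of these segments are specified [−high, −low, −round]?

Checking each segment against [−high], [−low], [−round]: /ɛ/ (mid front unrounded lax vowel), /e/ (mid front unrounded tense vowel), /ə/ (mid central vowel (schwa)), /ʌ/ (mid back unrounded lax vowel) satisfy every feature; every other segment in the inventory fails at least one.

ɛ, e, ə, ʌ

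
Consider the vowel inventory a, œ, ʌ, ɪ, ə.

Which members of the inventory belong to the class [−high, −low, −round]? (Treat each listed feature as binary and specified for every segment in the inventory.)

ʌ, ə

Among the inventory, the [−high] segments are /a, œ, ʌ, ə/.
Intersecting with [−low] gives /œ, ʌ, ə/.
Within that set, [−round] leaves /ʌ, ə/.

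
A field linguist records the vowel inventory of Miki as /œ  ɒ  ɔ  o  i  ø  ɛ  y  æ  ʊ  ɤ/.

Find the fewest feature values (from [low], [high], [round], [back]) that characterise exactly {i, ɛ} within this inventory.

Every target segment is [−low], [−back], [−round]; each remaining inventory member fails at least one of these. Each conjunct is needed — [−back, −round] alone would also admit /æ/; [−low, −round] alone would also admit /ɤ/; [−low, −back] alone would also admit /œ, ø, y/ — and no other combination of two listed features has exactly this extension, so three is the minimum.

[−low, −back, −round]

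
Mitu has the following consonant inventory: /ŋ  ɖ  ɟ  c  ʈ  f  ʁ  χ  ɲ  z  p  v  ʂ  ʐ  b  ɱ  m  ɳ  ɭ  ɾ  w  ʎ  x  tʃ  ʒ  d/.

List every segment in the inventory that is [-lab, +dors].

ŋ, ɟ, c, ʁ, χ, ɲ, ʎ, x

Checking each segment against [-labial], [+dorsal]: /ŋ/ (velar nasal), /ɟ/ (voiced palatal stop), /c/ (voiceless palatal stop), /ʁ/ (voiced uvular fricative), /χ/ (voiceless uvular fricative), /ɲ/ (palatal nasal), among others, satisfy every feature; every other segment in the inventory fails at least one.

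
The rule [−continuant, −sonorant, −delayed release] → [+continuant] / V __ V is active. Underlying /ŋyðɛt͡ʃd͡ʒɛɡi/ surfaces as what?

/ɡ/ satisfies [−continuant, −sonorant, −delayed release] and sits in V __ V. The [+continuant] counterpart of the voiced velar stop is /ɣ/. Other segments in /ŋyðɛt͡ʃd͡ʒɛɡi/ either fail the structural description or are not in the environment, so the surface form is [ŋyðɛt͡ʃd͡ʒɛɣi].

[ŋyðɛt͡ʃd͡ʒɛɣi]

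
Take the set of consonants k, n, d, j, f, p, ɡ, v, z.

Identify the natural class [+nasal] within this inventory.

n

The [+nasal] segments here are /n/; the remaining /k, d, j, f, p, ɡ, v, z/ are [−nasal].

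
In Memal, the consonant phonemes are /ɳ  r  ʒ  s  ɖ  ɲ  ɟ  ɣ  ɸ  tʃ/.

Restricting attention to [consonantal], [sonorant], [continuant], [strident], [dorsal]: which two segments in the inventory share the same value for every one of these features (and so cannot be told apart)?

s, ʒ

Both /s/ and /ʒ/ are [+consonantal], [-sonorant], [+continuant], [+strident], [-dorsal]. Since the list omits [voice], [anterior] and [distributed] — which do distinguish the voiceless alveolar fricative from the voiced postalveolar fricative — this pair collapses; all other pairs remain distinct.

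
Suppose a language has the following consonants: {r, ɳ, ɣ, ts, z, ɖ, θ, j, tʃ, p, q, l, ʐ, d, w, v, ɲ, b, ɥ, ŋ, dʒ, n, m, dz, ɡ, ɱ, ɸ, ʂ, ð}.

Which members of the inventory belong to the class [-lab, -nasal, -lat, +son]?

Checking each segment against [-labial], [-nasal], [-lateral], [+sonorant]: /r/ (alveolar trill), /j/ (palatal glide) satisfy every feature; every other segment in the inventory fails at least one.

r, j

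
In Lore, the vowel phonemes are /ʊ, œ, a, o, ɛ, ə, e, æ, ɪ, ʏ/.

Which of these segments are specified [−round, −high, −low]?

ɛ, ə, e

First, the [−round] segments are /a, ɛ, ə, e, æ, ɪ/.
Within that set, [−high] gives /a, ɛ, ə, e, æ/.
Within that set, [−low] leaves /ɛ, ə, e/.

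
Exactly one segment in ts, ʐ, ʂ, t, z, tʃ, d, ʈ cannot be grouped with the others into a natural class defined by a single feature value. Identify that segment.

The remaining segments after removing /tʃ/ share [-distributed]; /tʃ/ (voiceless postalveolar affricate) is [+distributed]. For every other candidate removal, the leftover set fails to share any single feature value that the removed segment lacks.

tʃ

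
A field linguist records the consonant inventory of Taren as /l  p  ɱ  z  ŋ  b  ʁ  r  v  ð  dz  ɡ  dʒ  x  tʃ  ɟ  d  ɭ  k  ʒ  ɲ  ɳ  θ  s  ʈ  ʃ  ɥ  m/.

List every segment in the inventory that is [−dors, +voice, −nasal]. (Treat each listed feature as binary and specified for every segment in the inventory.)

Eliminate segments failing any feature: /p, tʃ, θ, s, ʈ, ʃ/ are [−voice]; /ɱ, ɳ, m/ are [+nasal]; /ŋ, ʁ, ɡ, x, ɟ, k, ɲ, ɥ/ are [+dorsal]. The remaining /l, z, b, r, v, ð, dz, dʒ, d, ɭ, ʒ/ satisfy [−dorsal], [+voice], [−nasal].

l, z, b, r, v, ð, dz, dʒ, d, ɭ, ʒ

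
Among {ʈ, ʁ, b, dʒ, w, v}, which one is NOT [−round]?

/b, ʈ, v, dʒ, ʁ/ are all [−round]; /w/ (labial-velar glide) is [+round].

w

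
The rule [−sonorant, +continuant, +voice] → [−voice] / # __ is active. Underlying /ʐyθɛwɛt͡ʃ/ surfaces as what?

/ʐ/ satisfies [−sonorant, +continuant, +voice] and sits in # __. The [−voice] counterpart of the voiced retroflex fricative is /ʂ/. Other segments in /ʐyθɛwɛt͡ʃ/ either fail the structural description or are not in the environment, so the surface form is [ʂyθɛwɛt͡ʃ].

[ʂyθɛwɛt͡ʃ]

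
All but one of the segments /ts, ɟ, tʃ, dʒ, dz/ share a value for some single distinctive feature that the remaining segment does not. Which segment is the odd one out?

The remaining segments after removing /ɟ/ share [+delayed release]; /ɟ/ (voiced palatal stop) is [−delayed release]. For every other candidate removal, the leftover set fails to share any single feature value that the removed segment lacks.

ɟ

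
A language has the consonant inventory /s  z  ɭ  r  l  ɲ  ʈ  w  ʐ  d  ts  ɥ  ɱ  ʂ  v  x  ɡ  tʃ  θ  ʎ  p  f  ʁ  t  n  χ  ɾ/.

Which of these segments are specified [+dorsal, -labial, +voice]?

Checking each segment against [+dorsal], [-labial], [+voice]: /ɲ/ (palatal nasal), /ɡ/ (voiced velar stop), /ʎ/ (palatal lateral approximant), /ʁ/ (voiced uvular fricative) satisfy every feature; every other segment in the inventory fails at least one.

ɲ, ɡ, ʎ, ʁ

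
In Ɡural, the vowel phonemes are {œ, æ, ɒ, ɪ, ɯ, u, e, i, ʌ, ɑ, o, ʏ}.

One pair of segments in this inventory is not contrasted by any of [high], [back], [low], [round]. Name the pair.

On the given features, /i/ and /ɪ/ have an identical profile: [+high], [−back], [−low], [−round]. No other two segments in the inventory coincide on all 4 features. (They do differ in [tense], which is not among the given features.)

i, ɪ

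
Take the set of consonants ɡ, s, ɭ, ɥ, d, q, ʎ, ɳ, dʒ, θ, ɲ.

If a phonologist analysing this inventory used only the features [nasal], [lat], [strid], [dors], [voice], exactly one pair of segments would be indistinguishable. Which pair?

Both /ɡ/ and /ɥ/ are [−nasal], [−lateral], [−strident], [+dorsal], [+voice]. Since the list omits [sonorant], [continuant], [labial], [round] and [back] — which do distinguish the voiced velar stop from the labial-palatal glide — this pair collapses; all other pairs remain distinct.

ɡ, ɥ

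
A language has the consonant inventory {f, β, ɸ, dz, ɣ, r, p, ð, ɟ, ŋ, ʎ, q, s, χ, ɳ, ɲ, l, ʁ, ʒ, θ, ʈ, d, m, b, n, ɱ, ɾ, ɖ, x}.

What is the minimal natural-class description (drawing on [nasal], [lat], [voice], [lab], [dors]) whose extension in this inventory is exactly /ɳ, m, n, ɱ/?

/ɳ, m, n, ɱ/ are all [+nasal], [−dorsal], and no other segment in the inventory matches both values. Dropping any one of them over-generates: [−dorsal] alone would also admit /f, β, ɸ, dz, …/; [+nasal] alone would also admit /ŋ, ɲ/. No other single listed feature picks out exactly this set either, so fewer than two features will not do.

[+nasal, −dors]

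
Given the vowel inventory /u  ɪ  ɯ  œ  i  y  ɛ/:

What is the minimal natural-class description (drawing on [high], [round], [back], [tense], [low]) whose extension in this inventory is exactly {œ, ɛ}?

[−high]

/œ, ɛ/ are exactly the [−high] segments in the inventory, so a single feature suffices.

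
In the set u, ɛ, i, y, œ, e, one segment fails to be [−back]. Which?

Every segment except /u/ is [−back]. /u/ (high back rounded tense vowel) is [+back], so it is the exception.

u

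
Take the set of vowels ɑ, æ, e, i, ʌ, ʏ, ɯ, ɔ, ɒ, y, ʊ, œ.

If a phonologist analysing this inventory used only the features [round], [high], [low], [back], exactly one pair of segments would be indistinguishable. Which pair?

/ʏ/ (high front rounded lax vowel) and /y/ (high front rounded tense vowel) are both [+round], [+high], [-low], [-back], so none of the listed features separates them. (They do differ in [tense], which is not among the given features.) Every other pair in the inventory differs on at least one listed feature.

ʏ, y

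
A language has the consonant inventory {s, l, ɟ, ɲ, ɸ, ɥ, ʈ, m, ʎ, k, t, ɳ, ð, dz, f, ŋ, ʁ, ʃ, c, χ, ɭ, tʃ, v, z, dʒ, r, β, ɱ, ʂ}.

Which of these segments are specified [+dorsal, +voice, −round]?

ɟ, ɲ, ʎ, ŋ, ʁ

The [+dorsal] segments are /ɟ, ɲ, ɥ, ʎ, k, ŋ, ʁ, c, χ/.
Within that set, [+voice] gives /ɟ, ɲ, ɥ, ʎ, ŋ, ʁ/.
Then [−round] leaves /ɟ, ɲ, ʎ, ŋ, ʁ/.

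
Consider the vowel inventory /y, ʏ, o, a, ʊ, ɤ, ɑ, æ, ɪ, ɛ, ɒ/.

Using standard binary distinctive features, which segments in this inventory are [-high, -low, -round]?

ɤ, ɛ

Checking each segment against [-high], [-low], [-round]: /ɤ/ (mid back unrounded tense vowel), /ɛ/ (mid front unrounded lax vowel) satisfy every feature; every other segment in the inventory fails at least one.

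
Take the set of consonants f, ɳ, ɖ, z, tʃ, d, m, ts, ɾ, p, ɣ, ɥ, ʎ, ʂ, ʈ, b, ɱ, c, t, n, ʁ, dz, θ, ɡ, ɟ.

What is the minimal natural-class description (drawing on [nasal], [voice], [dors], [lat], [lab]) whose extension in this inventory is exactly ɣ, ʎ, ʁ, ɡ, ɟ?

[+voice, -lab, +dors]

Every target segment is [+voice], [-labial], [+dorsal]; each remaining inventory member fails at least one of these. Each conjunct is needed — [-labial, +dorsal] alone would also admit /c/; [+voice, +dorsal] alone would also admit /ɥ/; [+voice, -labial] alone would also admit /ɳ, ɖ, z, d, …/ — and no other combination of two listed features has exactly this extension, so three is the minimum.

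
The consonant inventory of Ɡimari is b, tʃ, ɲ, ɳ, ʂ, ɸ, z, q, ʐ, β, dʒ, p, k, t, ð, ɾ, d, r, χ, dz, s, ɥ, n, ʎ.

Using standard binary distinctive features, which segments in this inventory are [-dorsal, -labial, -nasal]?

The [-dorsal] segments are /b, tʃ, ɳ, ʂ, ɸ, z, ʐ, β, dʒ, p, t, ð, ɾ, d, r, dz, s, n/.
Of those, [-labial] gives /tʃ, ɳ, ʂ, z, ʐ, dʒ, t, ð, ɾ, d, r, dz, s, n/.
Then [-nasal] leaves /tʃ, ʂ, z, ʐ, dʒ, t, ð, ɾ, d, r, dz, s/.

tʃ, ʂ, z, ʐ, dʒ, t, ð, ɾ, d, r, dz, s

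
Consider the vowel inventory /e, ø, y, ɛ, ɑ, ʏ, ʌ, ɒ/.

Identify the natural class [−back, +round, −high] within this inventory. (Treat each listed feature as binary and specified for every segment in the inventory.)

ø

Checking each segment against [−back], [+round], [−high]: /ø/ (mid front rounded tense vowel) satisfies every feature; every other segment in the inventory fails at least one.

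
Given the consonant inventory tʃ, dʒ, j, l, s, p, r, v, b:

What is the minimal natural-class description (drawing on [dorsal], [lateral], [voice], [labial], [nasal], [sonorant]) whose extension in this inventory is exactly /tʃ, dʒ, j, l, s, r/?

/tʃ, dʒ, j, l, s, r/ are exactly the [-labial] segments in the inventory, so a single feature suffices.

[-labial]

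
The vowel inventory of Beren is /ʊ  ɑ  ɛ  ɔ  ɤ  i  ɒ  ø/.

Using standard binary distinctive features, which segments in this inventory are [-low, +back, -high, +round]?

ɔ

Checking each segment against [-low], [+back], [-high], [+round]: /ɔ/ (mid back rounded lax vowel) satisfies every feature; every other segment in the inventory fails at least one.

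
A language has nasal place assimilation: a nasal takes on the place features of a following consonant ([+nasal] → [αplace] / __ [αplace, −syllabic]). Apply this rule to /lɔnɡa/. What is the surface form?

[lɔŋɡa]

/n/ sits before the [+dorsal] consonant /ɡ/, so it takes on [+dorsal] and surfaces as /ŋ/. The rest of the form is unaffected: [lɔŋɡa].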